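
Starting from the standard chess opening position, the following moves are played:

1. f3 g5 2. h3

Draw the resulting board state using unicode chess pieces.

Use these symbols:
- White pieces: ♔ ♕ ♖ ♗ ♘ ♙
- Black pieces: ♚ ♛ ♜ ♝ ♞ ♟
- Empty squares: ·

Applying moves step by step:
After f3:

♜ ♞ ♝ ♛ ♚ ♝ ♞ ♜
♟ ♟ ♟ ♟ ♟ ♟ ♟ ♟
· · · · · · · ·
· · · · · · · ·
· · · · · · · ·
· · · · · ♙ · ·
♙ ♙ ♙ ♙ ♙ · ♙ ♙
♖ ♘ ♗ ♕ ♔ ♗ ♘ ♖


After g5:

♜ ♞ ♝ ♛ ♚ ♝ ♞ ♜
♟ ♟ ♟ ♟ ♟ ♟ · ♟
· · · · · · · ·
· · · · · · ♟ ·
· · · · · · · ·
· · · · · ♙ · ·
♙ ♙ ♙ ♙ ♙ · ♙ ♙
♖ ♘ ♗ ♕ ♔ ♗ ♘ ♖


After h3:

♜ ♞ ♝ ♛ ♚ ♝ ♞ ♜
♟ ♟ ♟ ♟ ♟ ♟ · ♟
· · · · · · · ·
· · · · · · ♟ ·
· · · · · · · ·
· · · · · ♙ · ♙
♙ ♙ ♙ ♙ ♙ · ♙ ·
♖ ♘ ♗ ♕ ♔ ♗ ♘ ♖



  a b c d e f g h
  ─────────────────
8│♜ ♞ ♝ ♛ ♚ ♝ ♞ ♜│8
7│♟ ♟ ♟ ♟ ♟ ♟ · ♟│7
6│· · · · · · · ·│6
5│· · · · · · ♟ ·│5
4│· · · · · · · ·│4
3│· · · · · ♙ · ♙│3
2│♙ ♙ ♙ ♙ ♙ · ♙ ·│2
1│♖ ♘ ♗ ♕ ♔ ♗ ♘ ♖│1
  ─────────────────
  a b c d e f g h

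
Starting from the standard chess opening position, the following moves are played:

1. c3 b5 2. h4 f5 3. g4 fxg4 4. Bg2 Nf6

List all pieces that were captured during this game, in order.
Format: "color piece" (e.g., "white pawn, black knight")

Tracking captures:
  fxg4: captured white pawn

white pawn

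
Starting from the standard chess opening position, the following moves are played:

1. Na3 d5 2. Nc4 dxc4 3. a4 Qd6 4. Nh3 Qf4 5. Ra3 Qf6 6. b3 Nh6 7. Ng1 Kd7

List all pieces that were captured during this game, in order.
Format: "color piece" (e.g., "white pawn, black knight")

Tracking captures:
  dxc4: captured white knight

white knight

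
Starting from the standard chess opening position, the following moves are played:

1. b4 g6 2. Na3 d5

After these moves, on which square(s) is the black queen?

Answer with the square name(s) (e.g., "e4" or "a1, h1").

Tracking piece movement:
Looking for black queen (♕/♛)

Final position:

  a b c d e f g h
  ─────────────────
8│♜ ♞ ♝ ♛ ♚ ♝ ♞ ♜│8
7│♟ ♟ ♟ · ♟ ♟ · ♟│7
6│· · · · · · ♟ ·│6
5│· · · ♟ · · · ·│5
4│· ♙ · · · · · ·│4
3│♘ · · · · · · ·│3
2│♙ · ♙ ♙ ♙ ♙ ♙ ♙│2
1│♖ · ♗ ♕ ♔ ♗ ♘ ♖│1
  ─────────────────
  a b c d e f g h


d8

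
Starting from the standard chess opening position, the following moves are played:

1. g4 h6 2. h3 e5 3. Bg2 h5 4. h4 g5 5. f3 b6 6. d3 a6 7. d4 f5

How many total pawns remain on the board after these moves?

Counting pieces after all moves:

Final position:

  a b c d e f g h
  ─────────────────
8│♜ ♞ ♝ ♛ ♚ ♝ ♞ ♜│8
7│· · ♟ ♟ · · · ·│7
6│♟ ♟ · · · · · ·│6
5│· · · · ♟ ♟ ♟ ♟│5
4│· · · ♙ · · ♙ ♙│4
3│· · · · · ♙ · ·│3
2│♙ ♙ ♙ · ♙ · ♗ ·│2
1│♖ ♘ ♗ ♕ ♔ · ♘ ♖│1
  ─────────────────
  a b c d e f g h


16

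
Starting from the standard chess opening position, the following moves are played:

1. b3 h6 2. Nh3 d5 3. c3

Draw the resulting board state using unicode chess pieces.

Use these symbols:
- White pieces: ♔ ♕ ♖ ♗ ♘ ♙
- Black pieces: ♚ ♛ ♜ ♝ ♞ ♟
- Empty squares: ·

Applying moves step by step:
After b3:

♜ ♞ ♝ ♛ ♚ ♝ ♞ ♜
♟ ♟ ♟ ♟ ♟ ♟ ♟ ♟
· · · · · · · ·
· · · · · · · ·
· · · · · · · ·
· ♙ · · · · · ·
♙ · ♙ ♙ ♙ ♙ ♙ ♙
♖ ♘ ♗ ♕ ♔ ♗ ♘ ♖


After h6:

♜ ♞ ♝ ♛ ♚ ♝ ♞ ♜
♟ ♟ ♟ ♟ ♟ ♟ ♟ ·
· · · · · · · ♟
· · · · · · · ·
· · · · · · · ·
· ♙ · · · · · ·
♙ · ♙ ♙ ♙ ♙ ♙ ♙
♖ ♘ ♗ ♕ ♔ ♗ ♘ ♖


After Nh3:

♜ ♞ ♝ ♛ ♚ ♝ ♞ ♜
♟ ♟ ♟ ♟ ♟ ♟ ♟ ·
· · · · · · · ♟
· · · · · · · ·
· · · · · · · ·
· ♙ · · · · · ♘
♙ · ♙ ♙ ♙ ♙ ♙ ♙
♖ ♘ ♗ ♕ ♔ ♗ · ♖


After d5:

♜ ♞ ♝ ♛ ♚ ♝ ♞ ♜
♟ ♟ ♟ · ♟ ♟ ♟ ·
· · · · · · · ♟
· · · ♟ · · · ·
· · · · · · · ·
· ♙ · · · · · ♘
♙ · ♙ ♙ ♙ ♙ ♙ ♙
♖ ♘ ♗ ♕ ♔ ♗ · ♖


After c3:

♜ ♞ ♝ ♛ ♚ ♝ ♞ ♜
♟ ♟ ♟ · ♟ ♟ ♟ ·
· · · · · · · ♟
· · · ♟ · · · ·
· · · · · · · ·
· ♙ ♙ · · · · ♘
♙ · · ♙ ♙ ♙ ♙ ♙
♖ ♘ ♗ ♕ ♔ ♗ · ♖



  a b c d e f g h
  ─────────────────
8│♜ ♞ ♝ ♛ ♚ ♝ ♞ ♜│8
7│♟ ♟ ♟ · ♟ ♟ ♟ ·│7
6│· · · · · · · ♟│6
5│· · · ♟ · · · ·│5
4│· · · · · · · ·│4
3│· ♙ ♙ · · · · ♘│3
2│♙ · · ♙ ♙ ♙ ♙ ♙│2
1│♖ ♘ ♗ ♕ ♔ ♗ · ♖│1
  ─────────────────
  a b c d e f g h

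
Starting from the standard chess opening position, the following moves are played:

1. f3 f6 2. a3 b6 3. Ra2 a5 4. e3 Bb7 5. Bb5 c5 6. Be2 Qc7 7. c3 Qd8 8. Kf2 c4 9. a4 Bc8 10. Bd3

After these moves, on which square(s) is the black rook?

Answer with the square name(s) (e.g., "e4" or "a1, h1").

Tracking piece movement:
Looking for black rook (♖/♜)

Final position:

  a b c d e f g h
  ─────────────────
8│♜ ♞ ♝ ♛ ♚ ♝ ♞ ♜│8
7│· · · ♟ ♟ · ♟ ♟│7
6│· ♟ · · · ♟ · ·│6
5│♟ · · · · · · ·│5
4│♙ · ♟ · · · · ·│4
3│· · ♙ ♗ ♙ ♙ · ·│3
2│♖ ♙ · ♙ · ♔ ♙ ♙│2
1│· ♘ ♗ ♕ · · ♘ ♖│1
  ─────────────────
  a b c d e f g h


a8, h8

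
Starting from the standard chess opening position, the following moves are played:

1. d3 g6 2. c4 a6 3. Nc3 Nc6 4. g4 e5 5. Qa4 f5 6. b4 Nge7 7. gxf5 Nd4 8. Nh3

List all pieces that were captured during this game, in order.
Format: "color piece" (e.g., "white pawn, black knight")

Tracking captures:
  gxf5: captured black pawn

black pawn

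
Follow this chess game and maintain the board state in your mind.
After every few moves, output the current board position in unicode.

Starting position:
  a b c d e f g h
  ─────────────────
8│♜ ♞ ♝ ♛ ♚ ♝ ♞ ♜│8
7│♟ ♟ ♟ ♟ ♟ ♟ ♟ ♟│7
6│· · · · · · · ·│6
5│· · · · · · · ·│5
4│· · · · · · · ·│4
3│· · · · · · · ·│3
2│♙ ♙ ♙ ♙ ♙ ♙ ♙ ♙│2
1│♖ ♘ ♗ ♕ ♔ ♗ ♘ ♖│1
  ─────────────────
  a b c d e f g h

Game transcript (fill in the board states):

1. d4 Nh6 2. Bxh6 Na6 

  a b c d e f g h
  ─────────────────
8│♜ · ♝ ♛ ♚ ♝ · ♜│8
7│♟ ♟ ♟ ♟ ♟ ♟ ♟ ♟│7
6│♞ · · · · · · ♗│6
5│· · · · · · · ·│5
4│· · · ♙ · · · ·│4
3│· · · · · · · ·│3
2│♙ ♙ ♙ · ♙ ♙ ♙ ♙│2
1│♖ ♘ · ♕ ♔ ♗ ♘ ♖│1
  ─────────────────
  a b c d e f g h

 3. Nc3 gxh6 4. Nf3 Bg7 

  a b c d e f g h
  ─────────────────
8│♜ · ♝ ♛ ♚ · · ♜│8
7│♟ ♟ ♟ ♟ ♟ ♟ ♝ ♟│7
6│♞ · · · · · · ♟│6
5│· · · · · · · ·│5
4│· · · ♙ · · · ·│4
3│· · ♘ · · ♘ · ·│3
2│♙ ♙ ♙ · ♙ ♙ ♙ ♙│2
1│♖ · · ♕ ♔ ♗ · ♖│1
  ─────────────────
  a b c d e f g h

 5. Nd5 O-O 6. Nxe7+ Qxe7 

  a b c d e f g h
  ─────────────────
8│♜ · ♝ · · ♜ ♚ ·│8
7│♟ ♟ ♟ ♟ ♛ ♟ ♝ ♟│7
6│♞ · · · · · · ♟│6
5│· · · · · · · ·│5
4│· · · ♙ · · · ·│4
3│· · · · · ♘ · ·│3
2│♙ ♙ ♙ · ♙ ♙ ♙ ♙│2
1│♖ · · ♕ ♔ ♗ · ♖│1
  ─────────────────
  a b c d e f g h

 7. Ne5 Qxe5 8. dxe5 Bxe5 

  a b c d e f g h
  ─────────────────
8│♜ · ♝ · · ♜ ♚ ·│8
7│♟ ♟ ♟ ♟ · ♟ · ♟│7
6│♞ · · · · · · ♟│6
5│· · · · ♝ · · ·│5
4│· · · · · · · ·│4
3│· · · · · · · ·│3
2│♙ ♙ ♙ · ♙ ♙ ♙ ♙│2
1│♖ · · ♕ ♔ ♗ · ♖│1
  ─────────────────
  a b c d e f g h

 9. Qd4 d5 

  a b c d e f g h
  ─────────────────
8│♜ · ♝ · · ♜ ♚ ·│8
7│♟ ♟ ♟ · · ♟ · ♟│7
6│♞ · · · · · · ♟│6
5│· · · ♟ ♝ · · ·│5
4│· · · ♕ · · · ·│4
3│· · · · · · · ·│3
2│♙ ♙ ♙ · ♙ ♙ ♙ ♙│2
1│♖ · · · ♔ ♗ · ♖│1
  ─────────────────
  a b c d e f g h


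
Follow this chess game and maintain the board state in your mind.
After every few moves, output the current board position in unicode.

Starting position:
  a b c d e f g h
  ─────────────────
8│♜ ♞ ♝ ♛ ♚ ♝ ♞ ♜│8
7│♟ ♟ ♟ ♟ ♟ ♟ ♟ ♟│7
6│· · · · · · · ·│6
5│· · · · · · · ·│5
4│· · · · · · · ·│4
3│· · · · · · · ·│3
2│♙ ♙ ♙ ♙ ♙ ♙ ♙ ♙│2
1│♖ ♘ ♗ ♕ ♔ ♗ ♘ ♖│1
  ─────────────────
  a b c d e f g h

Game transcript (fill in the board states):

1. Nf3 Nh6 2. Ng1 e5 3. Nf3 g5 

  a b c d e f g h
  ─────────────────
8│♜ ♞ ♝ ♛ ♚ ♝ · ♜│8
7│♟ ♟ ♟ ♟ · ♟ · ♟│7
6│· · · · · · · ♞│6
5│· · · · ♟ · ♟ ·│5
4│· · · · · · · ·│4
3│· · · · · ♘ · ·│3
2│♙ ♙ ♙ ♙ ♙ ♙ ♙ ♙│2
1│♖ ♘ ♗ ♕ ♔ ♗ · ♖│1
  ─────────────────
  a b c d e f g h

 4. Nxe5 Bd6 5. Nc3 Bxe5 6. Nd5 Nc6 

  a b c d e f g h
  ─────────────────
8│♜ · ♝ ♛ ♚ · · ♜│8
7│♟ ♟ ♟ ♟ · ♟ · ♟│7
6│· · ♞ · · · · ♞│6
5│· · · ♘ ♝ · ♟ ·│5
4│· · · · · · · ·│4
3│· · · · · · · ·│3
2│♙ ♙ ♙ ♙ ♙ ♙ ♙ ♙│2
1│♖ · ♗ ♕ ♔ ♗ · ♖│1
  ─────────────────
  a b c d e f g h

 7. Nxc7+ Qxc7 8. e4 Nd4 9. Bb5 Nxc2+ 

  a b c d e f g h
  ─────────────────
8│♜ · ♝ · ♚ · · ♜│8
7│♟ ♟ ♛ ♟ · ♟ · ♟│7
6│· · · · · · · ♞│6
5│· ♗ · · ♝ · ♟ ·│5
4│· · · · ♙ · · ·│4
3│· · · · · · · ·│3
2│♙ ♙ ♞ ♙ · ♙ ♙ ♙│2
1│♖ · ♗ ♕ ♔ · · ♖│1
  ─────────────────
  a b c d e f g h

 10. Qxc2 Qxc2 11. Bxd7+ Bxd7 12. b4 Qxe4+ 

  a b c d e f g h
  ─────────────────
8│♜ · · · ♚ · · ♜│8
7│♟ ♟ · ♝ · ♟ · ♟│7
6│· · · · · · · ♞│6
5│· · · · ♝ · ♟ ·│5
4│· ♙ · · ♛ · · ·│4
3│· · · · · · · ·│3
2│♙ · · ♙ · ♙ ♙ ♙│2
1│♖ · ♗ · ♔ · · ♖│1
  ─────────────────
  a b c d e f g h

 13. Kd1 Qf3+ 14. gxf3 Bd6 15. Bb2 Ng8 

  a b c d e f g h
  ─────────────────
8│♜ · · · ♚ · ♞ ♜│8
7│♟ ♟ · ♝ · ♟ · ♟│7
6│· · · ♝ · · · ·│6
5│· · · · · · ♟ ·│5
4│· ♙ · · · · · ·│4
3│· · · · · ♙ · ·│3
2│♙ ♗ · ♙ · ♙ · ♙│2
1│♖ · · ♔ · · · ♖│1
  ─────────────────
  a b c d e f g h



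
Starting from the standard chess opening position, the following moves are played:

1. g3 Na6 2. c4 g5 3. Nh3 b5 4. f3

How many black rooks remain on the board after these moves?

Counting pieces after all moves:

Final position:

  a b c d e f g h
  ─────────────────
8│♜ · ♝ ♛ ♚ ♝ ♞ ♜│8
7│♟ · ♟ ♟ ♟ ♟ · ♟│7
6│♞ · · · · · · ·│6
5│· ♟ · · · · ♟ ·│5
4│· · ♙ · · · · ·│4
3│· · · · · ♙ ♙ ♘│3
2│♙ ♙ · ♙ ♙ · · ♙│2
1│♖ ♘ ♗ ♕ ♔ ♗ · ♖│1
  ─────────────────
  a b c d e f g h


2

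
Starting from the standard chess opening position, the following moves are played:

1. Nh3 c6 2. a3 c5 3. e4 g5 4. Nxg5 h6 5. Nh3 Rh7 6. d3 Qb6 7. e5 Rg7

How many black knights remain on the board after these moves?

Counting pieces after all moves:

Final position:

  a b c d e f g h
  ─────────────────
8│♜ ♞ ♝ · ♚ ♝ ♞ ·│8
7│♟ ♟ · ♟ ♟ ♟ ♜ ·│7
6│· ♛ · · · · · ♟│6
5│· · ♟ · ♙ · · ·│5
4│· · · · · · · ·│4
3│♙ · · ♙ · · · ♘│3
2│· ♙ ♙ · · ♙ ♙ ♙│2
1│♖ ♘ ♗ ♕ ♔ ♗ · ♖│1
  ─────────────────
  a b c d e f g h


2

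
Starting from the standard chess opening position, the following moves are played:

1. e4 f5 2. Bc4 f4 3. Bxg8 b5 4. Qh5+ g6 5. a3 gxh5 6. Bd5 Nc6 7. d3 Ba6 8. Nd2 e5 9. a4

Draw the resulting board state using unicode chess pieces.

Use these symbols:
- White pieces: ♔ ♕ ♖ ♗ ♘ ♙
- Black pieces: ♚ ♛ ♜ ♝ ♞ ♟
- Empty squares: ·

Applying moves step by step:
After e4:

♜ ♞ ♝ ♛ ♚ ♝ ♞ ♜
♟ ♟ ♟ ♟ ♟ ♟ ♟ ♟
· · · · · · · ·
· · · · · · · ·
· · · · ♙ · · ·
· · · · · · · ·
♙ ♙ ♙ ♙ · ♙ ♙ ♙
♖ ♘ ♗ ♕ ♔ ♗ ♘ ♖


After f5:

♜ ♞ ♝ ♛ ♚ ♝ ♞ ♜
♟ ♟ ♟ ♟ ♟ · ♟ ♟
· · · · · · · ·
· · · · · ♟ · ·
· · · · ♙ · · ·
· · · · · · · ·
♙ ♙ ♙ ♙ · ♙ ♙ ♙
♖ ♘ ♗ ♕ ♔ ♗ ♘ ♖


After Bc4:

♜ ♞ ♝ ♛ ♚ ♝ ♞ ♜
♟ ♟ ♟ ♟ ♟ · ♟ ♟
· · · · · · · ·
· · · · · ♟ · ·
· · ♗ · ♙ · · ·
· · · · · · · ·
♙ ♙ ♙ ♙ · ♙ ♙ ♙
♖ ♘ ♗ ♕ ♔ · ♘ ♖


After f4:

♜ ♞ ♝ ♛ ♚ ♝ ♞ ♜
♟ ♟ ♟ ♟ ♟ · ♟ ♟
· · · · · · · ·
· · · · · · · ·
· · ♗ · ♙ ♟ · ·
· · · · · · · ·
♙ ♙ ♙ ♙ · ♙ ♙ ♙
♖ ♘ ♗ ♕ ♔ · ♘ ♖


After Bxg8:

♜ ♞ ♝ ♛ ♚ ♝ ♗ ♜
♟ ♟ ♟ ♟ ♟ · ♟ ♟
· · · · · · · ·
· · · · · · · ·
· · · · ♙ ♟ · ·
· · · · · · · ·
♙ ♙ ♙ ♙ · ♙ ♙ ♙
♖ ♘ ♗ ♕ ♔ · ♘ ♖


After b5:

♜ ♞ ♝ ♛ ♚ ♝ ♗ ♜
♟ · ♟ ♟ ♟ · ♟ ♟
· · · · · · · ·
· ♟ · · · · · ·
· · · · ♙ ♟ · ·
· · · · · · · ·
♙ ♙ ♙ ♙ · ♙ ♙ ♙
♖ ♘ ♗ ♕ ♔ · ♘ ♖


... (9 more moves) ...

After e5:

♜ · · ♛ ♚ ♝ · ♜
♟ · ♟ ♟ · · · ♟
♝ · ♞ · · · · ·
· ♟ · ♗ ♟ · · ♟
· · · · ♙ ♟ · ·
♙ · · ♙ · · · ·
· ♙ ♙ ♘ · ♙ ♙ ♙
♖ · ♗ · ♔ · ♘ ♖


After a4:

♜ · · ♛ ♚ ♝ · ♜
♟ · ♟ ♟ · · · ♟
♝ · ♞ · · · · ·
· ♟ · ♗ ♟ · · ♟
♙ · · · ♙ ♟ · ·
· · · ♙ · · · ·
· ♙ ♙ ♘ · ♙ ♙ ♙
♖ · ♗ · ♔ · ♘ ♖



  a b c d e f g h
  ─────────────────
8│♜ · · ♛ ♚ ♝ · ♜│8
7│♟ · ♟ ♟ · · · ♟│7
6│♝ · ♞ · · · · ·│6
5│· ♟ · ♗ ♟ · · ♟│5
4│♙ · · · ♙ ♟ · ·│4
3│· · · ♙ · · · ·│3
2│· ♙ ♙ ♘ · ♙ ♙ ♙│2
1│♖ · ♗ · ♔ · ♘ ♖│1
  ─────────────────
  a b c d e f g h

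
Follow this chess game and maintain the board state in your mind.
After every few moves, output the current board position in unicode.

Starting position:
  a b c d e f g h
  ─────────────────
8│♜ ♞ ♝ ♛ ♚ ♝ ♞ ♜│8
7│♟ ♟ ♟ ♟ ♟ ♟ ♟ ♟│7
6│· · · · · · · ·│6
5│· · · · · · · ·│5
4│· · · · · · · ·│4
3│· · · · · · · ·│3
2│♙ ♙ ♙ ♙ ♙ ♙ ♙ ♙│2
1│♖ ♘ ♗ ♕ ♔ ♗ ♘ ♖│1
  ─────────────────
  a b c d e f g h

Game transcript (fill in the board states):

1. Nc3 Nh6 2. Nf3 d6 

  a b c d e f g h
  ─────────────────
8│♜ ♞ ♝ ♛ ♚ ♝ · ♜│8
7│♟ ♟ ♟ · ♟ ♟ ♟ ♟│7
6│· · · ♟ · · · ♞│6
5│· · · · · · · ·│5
4│· · · · · · · ·│4
3│· · ♘ · · ♘ · ·│3
2│♙ ♙ ♙ ♙ ♙ ♙ ♙ ♙│2
1│♖ · ♗ ♕ ♔ ♗ · ♖│1
  ─────────────────
  a b c d e f g h

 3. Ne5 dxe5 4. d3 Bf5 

  a b c d e f g h
  ─────────────────
8│♜ ♞ · ♛ ♚ ♝ · ♜│8
7│♟ ♟ ♟ · ♟ ♟ ♟ ♟│7
6│· · · · · · · ♞│6
5│· · · · ♟ ♝ · ·│5
4│· · · · · · · ·│4
3│· · ♘ ♙ · · · ·│3
2│♙ ♙ ♙ · ♙ ♙ ♙ ♙│2
1│♖ · ♗ ♕ ♔ ♗ · ♖│1
  ─────────────────
  a b c d e f g h

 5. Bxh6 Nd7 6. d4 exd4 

  a b c d e f g h
  ─────────────────
8│♜ · · ♛ ♚ ♝ · ♜│8
7│♟ ♟ ♟ ♞ ♟ ♟ ♟ ♟│7
6│· · · · · · · ♗│6
5│· · · · · ♝ · ·│5
4│· · · ♟ · · · ·│4
3│· · ♘ · · · · ·│3
2│♙ ♙ ♙ · ♙ ♙ ♙ ♙│2
1│♖ · · ♕ ♔ ♗ · ♖│1
  ─────────────────
  a b c d e f g h

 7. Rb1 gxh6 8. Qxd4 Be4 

  a b c d e f g h
  ─────────────────
8│♜ · · ♛ ♚ ♝ · ♜│8
7│♟ ♟ ♟ ♞ ♟ ♟ · ♟│7
6│· · · · · · · ♟│6
5│· · · · · · · ·│5
4│· · · ♕ ♝ · · ·│4
3│· · ♘ · · · · ·│3
2│♙ ♙ ♙ · ♙ ♙ ♙ ♙│2
1│· ♖ · · ♔ ♗ · ♖│1
  ─────────────────
  a b c d e f g h

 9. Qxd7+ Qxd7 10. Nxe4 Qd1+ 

  a b c d e f g h
  ─────────────────
8│♜ · · · ♚ ♝ · ♜│8
7│♟ ♟ ♟ · ♟ ♟ · ♟│7
6│· · · · · · · ♟│6
5│· · · · · · · ·│5
4│· · · · ♘ · · ·│4
3│· · · · · · · ·│3
2│♙ ♙ ♙ · ♙ ♙ ♙ ♙│2
1│· ♖ · ♛ ♔ ♗ · ♖│1
  ─────────────────
  a b c d e f g h



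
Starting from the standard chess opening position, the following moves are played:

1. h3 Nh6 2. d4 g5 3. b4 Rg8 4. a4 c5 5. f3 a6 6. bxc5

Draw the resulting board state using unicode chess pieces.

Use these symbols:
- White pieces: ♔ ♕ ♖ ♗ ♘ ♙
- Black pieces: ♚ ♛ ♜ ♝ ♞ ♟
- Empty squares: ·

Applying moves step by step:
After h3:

♜ ♞ ♝ ♛ ♚ ♝ ♞ ♜
♟ ♟ ♟ ♟ ♟ ♟ ♟ ♟
· · · · · · · ·
· · · · · · · ·
· · · · · · · ·
· · · · · · · ♙
♙ ♙ ♙ ♙ ♙ ♙ ♙ ·
♖ ♘ ♗ ♕ ♔ ♗ ♘ ♖


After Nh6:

♜ ♞ ♝ ♛ ♚ ♝ · ♜
♟ ♟ ♟ ♟ ♟ ♟ ♟ ♟
· · · · · · · ♞
· · · · · · · ·
· · · · · · · ·
· · · · · · · ♙
♙ ♙ ♙ ♙ ♙ ♙ ♙ ·
♖ ♘ ♗ ♕ ♔ ♗ ♘ ♖


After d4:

♜ ♞ ♝ ♛ ♚ ♝ · ♜
♟ ♟ ♟ ♟ ♟ ♟ ♟ ♟
· · · · · · · ♞
· · · · · · · ·
· · · ♙ · · · ·
· · · · · · · ♙
♙ ♙ ♙ · ♙ ♙ ♙ ·
♖ ♘ ♗ ♕ ♔ ♗ ♘ ♖


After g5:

♜ ♞ ♝ ♛ ♚ ♝ · ♜
♟ ♟ ♟ ♟ ♟ ♟ · ♟
· · · · · · · ♞
· · · · · · ♟ ·
· · · ♙ · · · ·
· · · · · · · ♙
♙ ♙ ♙ · ♙ ♙ ♙ ·
♖ ♘ ♗ ♕ ♔ ♗ ♘ ♖


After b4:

♜ ♞ ♝ ♛ ♚ ♝ · ♜
♟ ♟ ♟ ♟ ♟ ♟ · ♟
· · · · · · · ♞
· · · · · · ♟ ·
· ♙ · ♙ · · · ·
· · · · · · · ♙
♙ · ♙ · ♙ ♙ ♙ ·
♖ ♘ ♗ ♕ ♔ ♗ ♘ ♖


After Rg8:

♜ ♞ ♝ ♛ ♚ ♝ ♜ ·
♟ ♟ ♟ ♟ ♟ ♟ · ♟
· · · · · · · ♞
· · · · · · ♟ ·
· ♙ · ♙ · · · ·
· · · · · · · ♙
♙ · ♙ · ♙ ♙ ♙ ·
♖ ♘ ♗ ♕ ♔ ♗ ♘ ♖


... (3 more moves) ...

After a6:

♜ ♞ ♝ ♛ ♚ ♝ ♜ ·
· ♟ · ♟ ♟ ♟ · ♟
♟ · · · · · · ♞
· · ♟ · · · ♟ ·
♙ ♙ · ♙ · · · ·
· · · · · ♙ · ♙
· · ♙ · ♙ · ♙ ·
♖ ♘ ♗ ♕ ♔ ♗ ♘ ♖


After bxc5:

♜ ♞ ♝ ♛ ♚ ♝ ♜ ·
· ♟ · ♟ ♟ ♟ · ♟
♟ · · · · · · ♞
· · ♙ · · · ♟ ·
♙ · · ♙ · · · ·
· · · · · ♙ · ♙
· · ♙ · ♙ · ♙ ·
♖ ♘ ♗ ♕ ♔ ♗ ♘ ♖



  a b c d e f g h
  ─────────────────
8│♜ ♞ ♝ ♛ ♚ ♝ ♜ ·│8
7│· ♟ · ♟ ♟ ♟ · ♟│7
6│♟ · · · · · · ♞│6
5│· · ♙ · · · ♟ ·│5
4│♙ · · ♙ · · · ·│4
3│· · · · · ♙ · ♙│3
2│· · ♙ · ♙ · ♙ ·│2
1│♖ ♘ ♗ ♕ ♔ ♗ ♘ ♖│1
  ─────────────────
  a b c d e f g h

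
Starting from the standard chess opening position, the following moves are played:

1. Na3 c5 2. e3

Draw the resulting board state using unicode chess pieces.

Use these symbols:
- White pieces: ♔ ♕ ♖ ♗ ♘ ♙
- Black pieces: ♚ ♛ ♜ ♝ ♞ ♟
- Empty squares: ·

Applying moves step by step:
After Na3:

♜ ♞ ♝ ♛ ♚ ♝ ♞ ♜
♟ ♟ ♟ ♟ ♟ ♟ ♟ ♟
· · · · · · · ·
· · · · · · · ·
· · · · · · · ·
♘ · · · · · · ·
♙ ♙ ♙ ♙ ♙ ♙ ♙ ♙
♖ · ♗ ♕ ♔ ♗ ♘ ♖


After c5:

♜ ♞ ♝ ♛ ♚ ♝ ♞ ♜
♟ ♟ · ♟ ♟ ♟ ♟ ♟
· · · · · · · ·
· · ♟ · · · · ·
· · · · · · · ·
♘ · · · · · · ·
♙ ♙ ♙ ♙ ♙ ♙ ♙ ♙
♖ · ♗ ♕ ♔ ♗ ♘ ♖


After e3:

♜ ♞ ♝ ♛ ♚ ♝ ♞ ♜
♟ ♟ · ♟ ♟ ♟ ♟ ♟
· · · · · · · ·
· · ♟ · · · · ·
· · · · · · · ·
♘ · · · ♙ · · ·
♙ ♙ ♙ ♙ · ♙ ♙ ♙
♖ · ♗ ♕ ♔ ♗ ♘ ♖



  a b c d e f g h
  ─────────────────
8│♜ ♞ ♝ ♛ ♚ ♝ ♞ ♜│8
7│♟ ♟ · ♟ ♟ ♟ ♟ ♟│7
6│· · · · · · · ·│6
5│· · ♟ · · · · ·│5
4│· · · · · · · ·│4
3│♘ · · · ♙ · · ·│3
2│♙ ♙ ♙ ♙ · ♙ ♙ ♙│2
1│♖ · ♗ ♕ ♔ ♗ ♘ ♖│1
  ─────────────────
  a b c d e f g h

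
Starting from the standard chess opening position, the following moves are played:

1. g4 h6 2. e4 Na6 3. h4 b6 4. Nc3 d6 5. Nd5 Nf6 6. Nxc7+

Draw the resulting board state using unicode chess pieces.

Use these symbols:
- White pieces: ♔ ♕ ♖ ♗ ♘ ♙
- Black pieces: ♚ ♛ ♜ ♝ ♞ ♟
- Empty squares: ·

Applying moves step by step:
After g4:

♜ ♞ ♝ ♛ ♚ ♝ ♞ ♜
♟ ♟ ♟ ♟ ♟ ♟ ♟ ♟
· · · · · · · ·
· · · · · · · ·
· · · · · · ♙ ·
· · · · · · · ·
♙ ♙ ♙ ♙ ♙ ♙ · ♙
♖ ♘ ♗ ♕ ♔ ♗ ♘ ♖


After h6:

♜ ♞ ♝ ♛ ♚ ♝ ♞ ♜
♟ ♟ ♟ ♟ ♟ ♟ ♟ ·
· · · · · · · ♟
· · · · · · · ·
· · · · · · ♙ ·
· · · · · · · ·
♙ ♙ ♙ ♙ ♙ ♙ · ♙
♖ ♘ ♗ ♕ ♔ ♗ ♘ ♖


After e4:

♜ ♞ ♝ ♛ ♚ ♝ ♞ ♜
♟ ♟ ♟ ♟ ♟ ♟ ♟ ·
· · · · · · · ♟
· · · · · · · ·
· · · · ♙ · ♙ ·
· · · · · · · ·
♙ ♙ ♙ ♙ · ♙ · ♙
♖ ♘ ♗ ♕ ♔ ♗ ♘ ♖


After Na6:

♜ · ♝ ♛ ♚ ♝ ♞ ♜
♟ ♟ ♟ ♟ ♟ ♟ ♟ ·
♞ · · · · · · ♟
· · · · · · · ·
· · · · ♙ · ♙ ·
· · · · · · · ·
♙ ♙ ♙ ♙ · ♙ · ♙
♖ ♘ ♗ ♕ ♔ ♗ ♘ ♖


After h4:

♜ · ♝ ♛ ♚ ♝ ♞ ♜
♟ ♟ ♟ ♟ ♟ ♟ ♟ ·
♞ · · · · · · ♟
· · · · · · · ·
· · · · ♙ · ♙ ♙
· · · · · · · ·
♙ ♙ ♙ ♙ · ♙ · ·
♖ ♘ ♗ ♕ ♔ ♗ ♘ ♖


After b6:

♜ · ♝ ♛ ♚ ♝ ♞ ♜
♟ · ♟ ♟ ♟ ♟ ♟ ·
♞ ♟ · · · · · ♟
· · · · · · · ·
· · · · ♙ · ♙ ♙
· · · · · · · ·
♙ ♙ ♙ ♙ · ♙ · ·
♖ ♘ ♗ ♕ ♔ ♗ ♘ ♖


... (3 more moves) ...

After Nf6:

♜ · ♝ ♛ ♚ ♝ · ♜
♟ · ♟ · ♟ ♟ ♟ ·
♞ ♟ · ♟ · ♞ · ♟
· · · ♘ · · · ·
· · · · ♙ · ♙ ♙
· · · · · · · ·
♙ ♙ ♙ ♙ · ♙ · ·
♖ · ♗ ♕ ♔ ♗ ♘ ♖


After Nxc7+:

♜ · ♝ ♛ ♚ ♝ · ♜
♟ · ♘ · ♟ ♟ ♟ ·
♞ ♟ · ♟ · ♞ · ♟
· · · · · · · ·
· · · · ♙ · ♙ ♙
· · · · · · · ·
♙ ♙ ♙ ♙ · ♙ · ·
♖ · ♗ ♕ ♔ ♗ ♘ ♖



  a b c d e f g h
  ─────────────────
8│♜ · ♝ ♛ ♚ ♝ · ♜│8
7│♟ · ♘ · ♟ ♟ ♟ ·│7
6│♞ ♟ · ♟ · ♞ · ♟│6
5│· · · · · · · ·│5
4│· · · · ♙ · ♙ ♙│4
3│· · · · · · · ·│3
2│♙ ♙ ♙ ♙ · ♙ · ·│2
1│♖ · ♗ ♕ ♔ ♗ ♘ ♖│1
  ─────────────────
  a b c d e f g h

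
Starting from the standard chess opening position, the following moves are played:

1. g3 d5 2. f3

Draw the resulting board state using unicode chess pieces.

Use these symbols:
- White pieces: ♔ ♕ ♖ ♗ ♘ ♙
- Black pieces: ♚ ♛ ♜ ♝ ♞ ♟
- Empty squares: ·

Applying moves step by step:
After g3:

♜ ♞ ♝ ♛ ♚ ♝ ♞ ♜
♟ ♟ ♟ ♟ ♟ ♟ ♟ ♟
· · · · · · · ·
· · · · · · · ·
· · · · · · · ·
· · · · · · ♙ ·
♙ ♙ ♙ ♙ ♙ ♙ · ♙
♖ ♘ ♗ ♕ ♔ ♗ ♘ ♖


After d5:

♜ ♞ ♝ ♛ ♚ ♝ ♞ ♜
♟ ♟ ♟ · ♟ ♟ ♟ ♟
· · · · · · · ·
· · · ♟ · · · ·
· · · · · · · ·
· · · · · · ♙ ·
♙ ♙ ♙ ♙ ♙ ♙ · ♙
♖ ♘ ♗ ♕ ♔ ♗ ♘ ♖


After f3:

♜ ♞ ♝ ♛ ♚ ♝ ♞ ♜
♟ ♟ ♟ · ♟ ♟ ♟ ♟
· · · · · · · ·
· · · ♟ · · · ·
· · · · · · · ·
· · · · · ♙ ♙ ·
♙ ♙ ♙ ♙ ♙ · · ♙
♖ ♘ ♗ ♕ ♔ ♗ ♘ ♖



  a b c d e f g h
  ─────────────────
8│♜ ♞ ♝ ♛ ♚ ♝ ♞ ♜│8
7│♟ ♟ ♟ · ♟ ♟ ♟ ♟│7
6│· · · · · · · ·│6
5│· · · ♟ · · · ·│5
4│· · · · · · · ·│4
3│· · · · · ♙ ♙ ·│3
2│♙ ♙ ♙ ♙ ♙ · · ♙│2
1│♖ ♘ ♗ ♕ ♔ ♗ ♘ ♖│1
  ─────────────────
  a b c d e f g h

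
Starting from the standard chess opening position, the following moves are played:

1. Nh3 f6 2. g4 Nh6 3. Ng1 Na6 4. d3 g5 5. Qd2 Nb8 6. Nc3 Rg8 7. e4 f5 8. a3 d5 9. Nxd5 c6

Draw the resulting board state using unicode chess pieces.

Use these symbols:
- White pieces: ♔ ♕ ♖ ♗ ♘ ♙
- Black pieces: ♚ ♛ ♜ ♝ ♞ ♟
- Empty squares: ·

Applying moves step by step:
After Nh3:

♜ ♞ ♝ ♛ ♚ ♝ ♞ ♜
♟ ♟ ♟ ♟ ♟ ♟ ♟ ♟
· · · · · · · ·
· · · · · · · ·
· · · · · · · ·
· · · · · · · ♘
♙ ♙ ♙ ♙ ♙ ♙ ♙ ♙
♖ ♘ ♗ ♕ ♔ ♗ · ♖


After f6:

♜ ♞ ♝ ♛ ♚ ♝ ♞ ♜
♟ ♟ ♟ ♟ ♟ · ♟ ♟
· · · · · ♟ · ·
· · · · · · · ·
· · · · · · · ·
· · · · · · · ♘
♙ ♙ ♙ ♙ ♙ ♙ ♙ ♙
♖ ♘ ♗ ♕ ♔ ♗ · ♖


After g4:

♜ ♞ ♝ ♛ ♚ ♝ ♞ ♜
♟ ♟ ♟ ♟ ♟ · ♟ ♟
· · · · · ♟ · ·
· · · · · · · ·
· · · · · · ♙ ·
· · · · · · · ♘
♙ ♙ ♙ ♙ ♙ ♙ · ♙
♖ ♘ ♗ ♕ ♔ ♗ · ♖


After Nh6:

♜ ♞ ♝ ♛ ♚ ♝ · ♜
♟ ♟ ♟ ♟ ♟ · ♟ ♟
· · · · · ♟ · ♞
· · · · · · · ·
· · · · · · ♙ ·
· · · · · · · ♘
♙ ♙ ♙ ♙ ♙ ♙ · ♙
♖ ♘ ♗ ♕ ♔ ♗ · ♖


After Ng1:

♜ ♞ ♝ ♛ ♚ ♝ · ♜
♟ ♟ ♟ ♟ ♟ · ♟ ♟
· · · · · ♟ · ♞
· · · · · · · ·
· · · · · · ♙ ·
· · · · · · · ·
♙ ♙ ♙ ♙ ♙ ♙ · ♙
♖ ♘ ♗ ♕ ♔ ♗ ♘ ♖


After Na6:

♜ · ♝ ♛ ♚ ♝ · ♜
♟ ♟ ♟ ♟ ♟ · ♟ ♟
♞ · · · · ♟ · ♞
· · · · · · · ·
· · · · · · ♙ ·
· · · · · · · ·
♙ ♙ ♙ ♙ ♙ ♙ · ♙
♖ ♘ ♗ ♕ ♔ ♗ ♘ ♖


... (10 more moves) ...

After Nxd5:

♜ ♞ ♝ ♛ ♚ ♝ ♜ ·
♟ ♟ ♟ · ♟ · · ♟
· · · · · · · ♞
· · · ♘ · ♟ ♟ ·
· · · · ♙ · ♙ ·
♙ · · ♙ · · · ·
· ♙ ♙ ♕ · ♙ · ♙
♖ · ♗ · ♔ ♗ ♘ ♖


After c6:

♜ ♞ ♝ ♛ ♚ ♝ ♜ ·
♟ ♟ · · ♟ · · ♟
· · ♟ · · · · ♞
· · · ♘ · ♟ ♟ ·
· · · · ♙ · ♙ ·
♙ · · ♙ · · · ·
· ♙ ♙ ♕ · ♙ · ♙
♖ · ♗ · ♔ ♗ ♘ ♖



  a b c d e f g h
  ─────────────────
8│♜ ♞ ♝ ♛ ♚ ♝ ♜ ·│8
7│♟ ♟ · · ♟ · · ♟│7
6│· · ♟ · · · · ♞│6
5│· · · ♘ · ♟ ♟ ·│5
4│· · · · ♙ · ♙ ·│4
3│♙ · · ♙ · · · ·│3
2│· ♙ ♙ ♕ · ♙ · ♙│2
1│♖ · ♗ · ♔ ♗ ♘ ♖│1
  ─────────────────
  a b c d e f g h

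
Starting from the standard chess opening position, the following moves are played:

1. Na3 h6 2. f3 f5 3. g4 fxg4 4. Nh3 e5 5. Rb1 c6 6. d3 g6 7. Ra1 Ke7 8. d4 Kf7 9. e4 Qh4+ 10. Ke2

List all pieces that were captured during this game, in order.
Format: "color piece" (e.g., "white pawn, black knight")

Tracking captures:
  fxg4: captured white pawn

white pawn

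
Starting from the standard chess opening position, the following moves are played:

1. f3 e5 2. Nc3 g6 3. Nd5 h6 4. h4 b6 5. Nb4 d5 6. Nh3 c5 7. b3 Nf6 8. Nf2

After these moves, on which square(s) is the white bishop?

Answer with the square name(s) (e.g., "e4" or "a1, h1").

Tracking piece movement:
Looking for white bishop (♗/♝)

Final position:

  a b c d e f g h
  ─────────────────
8│♜ ♞ ♝ ♛ ♚ ♝ · ♜│8
7│♟ · · · · ♟ · ·│7
6│· ♟ · · · ♞ ♟ ♟│6
5│· · ♟ ♟ ♟ · · ·│5
4│· ♘ · · · · · ♙│4
3│· ♙ · · · ♙ · ·│3
2│♙ · ♙ ♙ ♙ ♘ ♙ ·│2
1│♖ · ♗ ♕ ♔ ♗ · ♖│1
  ─────────────────
  a b c d e f g h


c1, f1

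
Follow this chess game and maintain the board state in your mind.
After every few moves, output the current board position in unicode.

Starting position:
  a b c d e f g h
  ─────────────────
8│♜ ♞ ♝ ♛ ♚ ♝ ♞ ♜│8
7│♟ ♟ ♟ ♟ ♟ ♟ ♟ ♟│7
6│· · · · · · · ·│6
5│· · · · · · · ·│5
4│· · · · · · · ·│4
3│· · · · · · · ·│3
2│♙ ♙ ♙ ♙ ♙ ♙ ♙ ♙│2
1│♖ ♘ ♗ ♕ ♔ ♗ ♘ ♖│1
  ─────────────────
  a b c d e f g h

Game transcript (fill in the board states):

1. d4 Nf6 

  a b c d e f g h
  ─────────────────
8│♜ ♞ ♝ ♛ ♚ ♝ · ♜│8
7│♟ ♟ ♟ ♟ ♟ ♟ ♟ ♟│7
6│· · · · · ♞ · ·│6
5│· · · · · · · ·│5
4│· · · ♙ · · · ·│4
3│· · · · · · · ·│3
2│♙ ♙ ♙ · ♙ ♙ ♙ ♙│2
1│♖ ♘ ♗ ♕ ♔ ♗ ♘ ♖│1
  ─────────────────
  a b c d e f g h

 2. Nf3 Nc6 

  a b c d e f g h
  ─────────────────
8│♜ · ♝ ♛ ♚ ♝ · ♜│8
7│♟ ♟ ♟ ♟ ♟ ♟ ♟ ♟│7
6│· · ♞ · · ♞ · ·│6
5│· · · · · · · ·│5
4│· · · ♙ · · · ·│4
3│· · · · · ♘ · ·│3
2│♙ ♙ ♙ · ♙ ♙ ♙ ♙│2
1│♖ ♘ ♗ ♕ ♔ ♗ · ♖│1
  ─────────────────
  a b c d e f g h

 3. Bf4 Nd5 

  a b c d e f g h
  ─────────────────
8│♜ · ♝ ♛ ♚ ♝ · ♜│8
7│♟ ♟ ♟ ♟ ♟ ♟ ♟ ♟│7
6│· · ♞ · · · · ·│6
5│· · · ♞ · · · ·│5
4│· · · ♙ · ♗ · ·│4
3│· · · · · ♘ · ·│3
2│♙ ♙ ♙ · ♙ ♙ ♙ ♙│2
1│♖ ♘ · ♕ ♔ ♗ · ♖│1
  ─────────────────
  a b c d e f g h

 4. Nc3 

  a b c d e f g h
  ─────────────────
8│♜ · ♝ ♛ ♚ ♝ · ♜│8
7│♟ ♟ ♟ ♟ ♟ ♟ ♟ ♟│7
6│· · ♞ · · · · ·│6
5│· · · ♞ · · · ·│5
4│· · · ♙ · ♗ · ·│4
3│· · ♘ · · ♘ · ·│3
2│♙ ♙ ♙ · ♙ ♙ ♙ ♙│2
1│♖ · · ♕ ♔ ♗ · ♖│1
  ─────────────────
  a b c d e f g h


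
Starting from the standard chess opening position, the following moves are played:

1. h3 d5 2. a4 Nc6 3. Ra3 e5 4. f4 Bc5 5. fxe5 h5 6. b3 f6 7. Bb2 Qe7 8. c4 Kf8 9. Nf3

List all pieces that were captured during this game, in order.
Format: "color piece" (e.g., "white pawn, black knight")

Tracking captures:
  fxe5: captured black pawn

black pawn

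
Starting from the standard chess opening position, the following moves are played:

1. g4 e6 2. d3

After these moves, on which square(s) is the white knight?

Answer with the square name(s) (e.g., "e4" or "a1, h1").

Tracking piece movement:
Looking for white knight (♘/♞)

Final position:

  a b c d e f g h
  ─────────────────
8│♜ ♞ ♝ ♛ ♚ ♝ ♞ ♜│8
7│♟ ♟ ♟ ♟ · ♟ ♟ ♟│7
6│· · · · ♟ · · ·│6
5│· · · · · · · ·│5
4│· · · · · · ♙ ·│4
3│· · · ♙ · · · ·│3
2│♙ ♙ ♙ · ♙ ♙ · ♙│2
1│♖ ♘ ♗ ♕ ♔ ♗ ♘ ♖│1
  ─────────────────
  a b c d e f g h


b1, g1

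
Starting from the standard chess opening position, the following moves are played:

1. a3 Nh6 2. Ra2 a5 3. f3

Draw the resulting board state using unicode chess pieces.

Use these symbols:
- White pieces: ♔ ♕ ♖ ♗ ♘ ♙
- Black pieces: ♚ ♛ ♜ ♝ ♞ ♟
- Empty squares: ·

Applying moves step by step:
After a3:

♜ ♞ ♝ ♛ ♚ ♝ ♞ ♜
♟ ♟ ♟ ♟ ♟ ♟ ♟ ♟
· · · · · · · ·
· · · · · · · ·
· · · · · · · ·
♙ · · · · · · ·
· ♙ ♙ ♙ ♙ ♙ ♙ ♙
♖ ♘ ♗ ♕ ♔ ♗ ♘ ♖


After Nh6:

♜ ♞ ♝ ♛ ♚ ♝ · ♜
♟ ♟ ♟ ♟ ♟ ♟ ♟ ♟
· · · · · · · ♞
· · · · · · · ·
· · · · · · · ·
♙ · · · · · · ·
· ♙ ♙ ♙ ♙ ♙ ♙ ♙
♖ ♘ ♗ ♕ ♔ ♗ ♘ ♖


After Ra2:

♜ ♞ ♝ ♛ ♚ ♝ · ♜
♟ ♟ ♟ ♟ ♟ ♟ ♟ ♟
· · · · · · · ♞
· · · · · · · ·
· · · · · · · ·
♙ · · · · · · ·
♖ ♙ ♙ ♙ ♙ ♙ ♙ ♙
· ♘ ♗ ♕ ♔ ♗ ♘ ♖


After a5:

♜ ♞ ♝ ♛ ♚ ♝ · ♜
· ♟ ♟ ♟ ♟ ♟ ♟ ♟
· · · · · · · ♞
♟ · · · · · · ·
· · · · · · · ·
♙ · · · · · · ·
♖ ♙ ♙ ♙ ♙ ♙ ♙ ♙
· ♘ ♗ ♕ ♔ ♗ ♘ ♖


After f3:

♜ ♞ ♝ ♛ ♚ ♝ · ♜
· ♟ ♟ ♟ ♟ ♟ ♟ ♟
· · · · · · · ♞
♟ · · · · · · ·
· · · · · · · ·
♙ · · · · ♙ · ·
♖ ♙ ♙ ♙ ♙ · ♙ ♙
· ♘ ♗ ♕ ♔ ♗ ♘ ♖



  a b c d e f g h
  ─────────────────
8│♜ ♞ ♝ ♛ ♚ ♝ · ♜│8
7│· ♟ ♟ ♟ ♟ ♟ ♟ ♟│7
6│· · · · · · · ♞│6
5│♟ · · · · · · ·│5
4│· · · · · · · ·│4
3│♙ · · · · ♙ · ·│3
2│♖ ♙ ♙ ♙ ♙ · ♙ ♙│2
1│· ♘ ♗ ♕ ♔ ♗ ♘ ♖│1
  ─────────────────
  a b c d e f g h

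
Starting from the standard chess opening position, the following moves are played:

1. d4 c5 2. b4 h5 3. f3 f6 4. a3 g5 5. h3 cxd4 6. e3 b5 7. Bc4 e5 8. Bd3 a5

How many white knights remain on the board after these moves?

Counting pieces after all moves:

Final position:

  a b c d e f g h
  ─────────────────
8│♜ ♞ ♝ ♛ ♚ ♝ ♞ ♜│8
7│· · · ♟ · · · ·│7
6│· · · · · ♟ · ·│6
5│♟ ♟ · · ♟ · ♟ ♟│5
4│· ♙ · ♟ · · · ·│4
3│♙ · · ♗ ♙ ♙ · ♙│3
2│· · ♙ · · · ♙ ·│2
1│♖ ♘ ♗ ♕ ♔ · ♘ ♖│1
  ─────────────────
  a b c d e f g h


2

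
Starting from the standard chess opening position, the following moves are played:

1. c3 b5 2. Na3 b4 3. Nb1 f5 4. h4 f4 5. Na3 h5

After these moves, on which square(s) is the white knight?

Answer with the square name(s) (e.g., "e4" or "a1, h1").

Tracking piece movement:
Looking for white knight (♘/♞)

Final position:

  a b c d e f g h
  ─────────────────
8│♜ ♞ ♝ ♛ ♚ ♝ ♞ ♜│8
7│♟ · ♟ ♟ ♟ · ♟ ·│7
6│· · · · · · · ·│6
5│· · · · · · · ♟│5
4│· ♟ · · · ♟ · ♙│4
3│♘ · ♙ · · · · ·│3
2│♙ ♙ · ♙ ♙ ♙ ♙ ·│2
1│♖ · ♗ ♕ ♔ ♗ ♘ ♖│1
  ─────────────────
  a b c d e f g h


a3, g1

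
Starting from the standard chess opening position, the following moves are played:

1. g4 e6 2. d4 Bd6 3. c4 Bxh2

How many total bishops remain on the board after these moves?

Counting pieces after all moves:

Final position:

  a b c d e f g h
  ─────────────────
8│♜ ♞ ♝ ♛ ♚ · ♞ ♜│8
7│♟ ♟ ♟ ♟ · ♟ ♟ ♟│7
6│· · · · ♟ · · ·│6
5│· · · · · · · ·│5
4│· · ♙ ♙ · · ♙ ·│4
3│· · · · · · · ·│3
2│♙ ♙ · · ♙ ♙ · ♝│2
1│♖ ♘ ♗ ♕ ♔ ♗ ♘ ♖│1
  ─────────────────
  a b c d e f g h


4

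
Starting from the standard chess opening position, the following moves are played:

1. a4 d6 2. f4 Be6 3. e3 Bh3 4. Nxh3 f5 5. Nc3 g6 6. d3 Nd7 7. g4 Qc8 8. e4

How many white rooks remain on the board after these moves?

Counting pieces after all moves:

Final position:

  a b c d e f g h
  ─────────────────
8│♜ · ♛ · ♚ ♝ ♞ ♜│8
7│♟ ♟ ♟ ♞ ♟ · · ♟│7
6│· · · ♟ · · ♟ ·│6
5│· · · · · ♟ · ·│5
4│♙ · · · ♙ ♙ ♙ ·│4
3│· · ♘ ♙ · · · ♘│3
2│· ♙ ♙ · · · · ♙│2
1│♖ · ♗ ♕ ♔ ♗ · ♖│1
  ─────────────────
  a b c d e f g h


2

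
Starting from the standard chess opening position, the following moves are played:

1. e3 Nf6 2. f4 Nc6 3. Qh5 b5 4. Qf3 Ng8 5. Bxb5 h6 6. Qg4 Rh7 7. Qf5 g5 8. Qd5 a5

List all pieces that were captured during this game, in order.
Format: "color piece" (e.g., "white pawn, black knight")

Tracking captures:
  Bxb5: captured black pawn

black pawn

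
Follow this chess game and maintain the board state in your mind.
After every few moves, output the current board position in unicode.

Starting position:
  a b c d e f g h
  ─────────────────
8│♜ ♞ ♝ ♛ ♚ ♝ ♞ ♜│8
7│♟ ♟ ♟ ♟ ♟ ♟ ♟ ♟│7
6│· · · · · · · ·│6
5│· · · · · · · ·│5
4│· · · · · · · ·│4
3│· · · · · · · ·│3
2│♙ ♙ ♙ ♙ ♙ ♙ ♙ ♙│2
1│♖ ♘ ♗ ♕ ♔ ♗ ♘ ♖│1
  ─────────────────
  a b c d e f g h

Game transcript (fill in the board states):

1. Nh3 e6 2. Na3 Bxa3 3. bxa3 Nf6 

  a b c d e f g h
  ─────────────────
8│♜ ♞ ♝ ♛ ♚ · · ♜│8
7│♟ ♟ ♟ ♟ · ♟ ♟ ♟│7
6│· · · · ♟ ♞ · ·│6
5│· · · · · · · ·│5
4│· · · · · · · ·│4
3│♙ · · · · · · ♘│3
2│♙ · ♙ ♙ ♙ ♙ ♙ ♙│2
1│♖ · ♗ ♕ ♔ ♗ · ♖│1
  ─────────────────
  a b c d e f g h

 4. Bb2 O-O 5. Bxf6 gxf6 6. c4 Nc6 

  a b c d e f g h
  ─────────────────
8│♜ · ♝ ♛ · ♜ ♚ ·│8
7│♟ ♟ ♟ ♟ · ♟ · ♟│7
6│· · ♞ · ♟ ♟ · ·│6
5│· · · · · · · ·│5
4│· · ♙ · · · · ·│4
3│♙ · · · · · · ♘│3
2│♙ · · ♙ ♙ ♙ ♙ ♙│2
1│♖ · · ♕ ♔ ♗ · ♖│1
  ─────────────────
  a b c d e f g h

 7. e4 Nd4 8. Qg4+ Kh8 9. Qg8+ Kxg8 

  a b c d e f g h
  ─────────────────
8│♜ · ♝ ♛ · ♜ ♚ ·│8
7│♟ ♟ ♟ ♟ · ♟ · ♟│7
6│· · · · ♟ ♟ · ·│6
5│· · · · · · · ·│5
4│· · ♙ ♞ ♙ · · ·│4
3│♙ · · · · · · ♘│3
2│♙ · · ♙ · ♙ ♙ ♙│2
1│♖ · · · ♔ ♗ · ♖│1
  ─────────────────
  a b c d e f g h

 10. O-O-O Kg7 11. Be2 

  a b c d e f g h
  ─────────────────
8│♜ · ♝ ♛ · ♜ · ·│8
7│♟ ♟ ♟ ♟ · ♟ ♚ ♟│7
6│· · · · ♟ ♟ · ·│6
5│· · · · · · · ·│5
4│· · ♙ ♞ ♙ · · ·│4
3│♙ · · · · · · ♘│3
2│♙ · · ♙ ♗ ♙ ♙ ♙│2
1│· · ♔ ♖ · · · ♖│1
  ─────────────────
  a b c d e f g h
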